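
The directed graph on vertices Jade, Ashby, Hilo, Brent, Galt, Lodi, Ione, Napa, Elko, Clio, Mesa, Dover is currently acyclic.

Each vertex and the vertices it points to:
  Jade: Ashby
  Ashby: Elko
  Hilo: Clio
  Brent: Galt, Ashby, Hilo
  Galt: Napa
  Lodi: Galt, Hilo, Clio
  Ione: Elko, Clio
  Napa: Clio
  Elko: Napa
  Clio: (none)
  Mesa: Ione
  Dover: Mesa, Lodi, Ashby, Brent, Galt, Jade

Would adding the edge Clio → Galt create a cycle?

Yes

Adding Clio→Galt creates a cycle iff Galt can already reach Clio.
Path from Galt: Galt → Napa → Clio.
So Galt → … → Clio → Galt is a cycle.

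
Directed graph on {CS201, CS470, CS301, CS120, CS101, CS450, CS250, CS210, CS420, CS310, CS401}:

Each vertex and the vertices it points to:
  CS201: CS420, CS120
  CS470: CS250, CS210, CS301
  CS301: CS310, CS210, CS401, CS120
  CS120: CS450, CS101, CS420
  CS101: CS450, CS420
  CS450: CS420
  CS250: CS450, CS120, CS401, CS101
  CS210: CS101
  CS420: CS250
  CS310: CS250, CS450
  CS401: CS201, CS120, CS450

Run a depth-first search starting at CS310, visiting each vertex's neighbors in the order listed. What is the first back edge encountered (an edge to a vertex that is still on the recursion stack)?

DFS from CS310 (visiting each vertex's neighbors in the order listed); mark gray on enter, black on exit:
CS310 gray
  CS250 gray
    CS450 gray
      CS420 gray
        CS420→CS250: CS250 is gray → back edge
First back edge: CS420 → CS250.

CS420->CS250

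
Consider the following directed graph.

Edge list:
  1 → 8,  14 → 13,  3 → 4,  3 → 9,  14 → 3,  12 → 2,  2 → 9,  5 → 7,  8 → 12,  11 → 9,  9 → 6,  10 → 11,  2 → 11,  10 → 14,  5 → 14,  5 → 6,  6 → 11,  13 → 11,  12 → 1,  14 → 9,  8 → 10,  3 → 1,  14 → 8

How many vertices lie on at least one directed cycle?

9

A vertex is on a directed cycle iff it belongs to a strongly connected component of size ≥ 2 (or has a self-loop).
The vertices on cycles are {1, 3, 6, 8, 9, 10, 11, 12, 14} — 9 in total.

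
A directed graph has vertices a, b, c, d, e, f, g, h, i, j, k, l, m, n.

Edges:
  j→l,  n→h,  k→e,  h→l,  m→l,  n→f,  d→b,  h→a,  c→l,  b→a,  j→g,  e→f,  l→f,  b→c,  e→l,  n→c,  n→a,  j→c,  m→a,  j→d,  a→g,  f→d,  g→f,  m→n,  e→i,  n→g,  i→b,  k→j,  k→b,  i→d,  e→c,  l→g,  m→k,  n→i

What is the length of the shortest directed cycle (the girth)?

For each vertex v, BFS finds the shortest path from v back to v.
The shortest such closed walk is f → d → b → c → l → f, length 5.

5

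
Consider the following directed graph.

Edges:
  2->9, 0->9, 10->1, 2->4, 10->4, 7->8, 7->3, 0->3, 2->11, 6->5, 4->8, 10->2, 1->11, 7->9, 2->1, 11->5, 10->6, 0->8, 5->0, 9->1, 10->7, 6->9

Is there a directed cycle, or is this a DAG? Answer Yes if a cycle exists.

Yes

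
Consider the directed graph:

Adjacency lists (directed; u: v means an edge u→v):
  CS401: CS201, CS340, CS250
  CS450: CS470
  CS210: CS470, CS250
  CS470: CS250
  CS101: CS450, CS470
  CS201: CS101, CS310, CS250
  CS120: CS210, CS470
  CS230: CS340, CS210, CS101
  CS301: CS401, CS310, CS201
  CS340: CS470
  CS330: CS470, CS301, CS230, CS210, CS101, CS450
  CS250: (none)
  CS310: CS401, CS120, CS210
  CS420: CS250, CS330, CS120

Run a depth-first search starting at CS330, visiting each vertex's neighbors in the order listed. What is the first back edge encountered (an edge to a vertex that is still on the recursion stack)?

CS310→CS401

DFS from CS330 (visiting each vertex's neighbors in the order listed); mark gray on enter, black on exit:
CS330 gray
  CS470 gray
    CS250 gray
    CS250 black
  CS470 black
  CS301 gray
    CS401 gray
      CS201 gray
        CS101 gray
          CS450 gray
            CS450→CS470: CS470 black — skip
          CS450 black
          CS101→CS470: CS470 black — skip
        CS101 black
        CS310 gray
          CS310→CS401: CS401 is gray → back edge
First back edge: CS310 → CS401.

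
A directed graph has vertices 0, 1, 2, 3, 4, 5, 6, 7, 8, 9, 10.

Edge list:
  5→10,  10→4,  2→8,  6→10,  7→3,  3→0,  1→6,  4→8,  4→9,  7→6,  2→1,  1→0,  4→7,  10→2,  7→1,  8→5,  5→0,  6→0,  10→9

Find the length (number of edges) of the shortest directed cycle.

4

For each vertex v, BFS finds the shortest path from v back to v.
The shortest such closed walk is 10 → 4 → 8 → 5 → 10, length 4.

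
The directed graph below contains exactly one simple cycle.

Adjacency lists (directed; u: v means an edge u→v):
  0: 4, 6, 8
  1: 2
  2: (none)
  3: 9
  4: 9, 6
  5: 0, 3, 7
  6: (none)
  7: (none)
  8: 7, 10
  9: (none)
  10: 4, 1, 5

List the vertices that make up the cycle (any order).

DFS with gray/black marking from 10:
10 gray
  4 gray
    9 gray
    9 black
    6 gray
    6 black
  4 black
  1 gray
    2 gray
    2 black
  1 black
  5 gray
    0 gray
      0→4: 4 black — skip
      0→6: 6 black — skip
      8 gray
        7 gray
        7 black
        8→10: 10 is gray → back edge
Back edge closes the cycle 10 → 5 → 0 → 8 → 10; its vertices are {0, 5, 8, 10}.

0, 5, 8, 10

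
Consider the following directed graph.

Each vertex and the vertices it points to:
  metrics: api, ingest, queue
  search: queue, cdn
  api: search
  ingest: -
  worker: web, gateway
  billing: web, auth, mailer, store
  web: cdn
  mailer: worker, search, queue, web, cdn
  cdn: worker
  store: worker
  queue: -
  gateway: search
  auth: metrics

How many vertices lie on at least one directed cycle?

5

A vertex is on a directed cycle iff it belongs to a strongly connected component of size ≥ 2 (or has a self-loop).
The vertices on cycles are {cdn, web, search, worker, gateway} — 5 in total.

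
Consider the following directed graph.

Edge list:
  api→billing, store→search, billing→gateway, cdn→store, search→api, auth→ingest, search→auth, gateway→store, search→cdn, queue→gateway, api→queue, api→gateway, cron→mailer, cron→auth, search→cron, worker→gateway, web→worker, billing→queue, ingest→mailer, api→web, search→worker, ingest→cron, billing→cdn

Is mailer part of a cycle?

No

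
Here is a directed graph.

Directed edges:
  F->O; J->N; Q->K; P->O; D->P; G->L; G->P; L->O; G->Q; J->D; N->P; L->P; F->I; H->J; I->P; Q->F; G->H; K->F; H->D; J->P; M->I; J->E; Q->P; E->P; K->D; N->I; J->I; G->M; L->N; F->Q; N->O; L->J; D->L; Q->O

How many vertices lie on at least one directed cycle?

A vertex is on a directed cycle iff it belongs to a strongly connected component of size ≥ 2 (or has a self-loop).
The vertices on cycles are {D, F, J, K, L, Q} — 6 in total.

6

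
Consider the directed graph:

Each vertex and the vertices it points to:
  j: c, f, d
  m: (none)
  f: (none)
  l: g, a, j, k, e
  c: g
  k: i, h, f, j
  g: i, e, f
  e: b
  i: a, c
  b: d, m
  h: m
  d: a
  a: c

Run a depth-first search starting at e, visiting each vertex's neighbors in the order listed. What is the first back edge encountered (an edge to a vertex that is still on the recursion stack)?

i->a

DFS from e (visiting each vertex's neighbors in the order listed); mark gray on enter, black on exit:
e gray
  b gray
    d gray
      a gray
        c gray
          g gray
            i gray
              i→a: a is gray → back edge
First back edge: i → a.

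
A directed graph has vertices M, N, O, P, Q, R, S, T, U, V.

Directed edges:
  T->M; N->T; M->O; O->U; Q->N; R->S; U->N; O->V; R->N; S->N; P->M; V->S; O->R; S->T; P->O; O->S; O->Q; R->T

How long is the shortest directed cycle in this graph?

4

For each vertex v, BFS finds the shortest path from v back to v.
The shortest such closed walk is M → O → S → T → M, length 4.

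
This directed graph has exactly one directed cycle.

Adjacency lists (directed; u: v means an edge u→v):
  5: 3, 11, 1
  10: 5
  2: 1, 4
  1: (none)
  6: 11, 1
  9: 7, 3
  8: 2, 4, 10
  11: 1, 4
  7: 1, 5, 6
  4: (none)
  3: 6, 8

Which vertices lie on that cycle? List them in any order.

3, 5, 8, 10

DFS with gray/black marking from 3:
3 gray
  6 gray
    11 gray
      1 gray
      1 black
      4 gray
      4 black
    11 black
    6→1: 1 black — skip
  6 black
  8 gray
    2 gray
      2→1: 1 black — skip
      2→4: 4 black — skip
    2 black
    8→4: 4 black — skip
    10 gray
      5 gray
        5→3: 3 is gray → back edge
Back edge closes the cycle 3 → 8 → 10 → 5 → 3; its vertices are {3, 5, 8, 10}.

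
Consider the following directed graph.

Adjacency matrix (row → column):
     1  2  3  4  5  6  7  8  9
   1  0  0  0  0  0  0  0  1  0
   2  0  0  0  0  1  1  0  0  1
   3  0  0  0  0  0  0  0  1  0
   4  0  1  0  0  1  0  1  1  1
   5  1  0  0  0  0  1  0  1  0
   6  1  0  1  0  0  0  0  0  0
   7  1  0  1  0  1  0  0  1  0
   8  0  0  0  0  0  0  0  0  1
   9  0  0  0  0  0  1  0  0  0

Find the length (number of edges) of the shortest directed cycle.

4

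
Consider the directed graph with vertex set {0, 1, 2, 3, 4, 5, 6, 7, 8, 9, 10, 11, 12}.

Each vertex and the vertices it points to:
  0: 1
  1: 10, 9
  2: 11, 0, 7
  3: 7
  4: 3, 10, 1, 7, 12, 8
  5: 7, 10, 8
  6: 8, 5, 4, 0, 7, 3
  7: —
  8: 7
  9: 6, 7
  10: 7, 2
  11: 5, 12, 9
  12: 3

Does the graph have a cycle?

DFS with white/gray/black marking, starting from 5:
5 gray
  7 gray
  7 black
  10 gray
    10→7: 7 black — skip
    2 gray
      11 gray
        11→5: 5 is gray → back edge
Back edge found, so a cycle exists: 5 → 10 → 2 → 11 → 5.

Yes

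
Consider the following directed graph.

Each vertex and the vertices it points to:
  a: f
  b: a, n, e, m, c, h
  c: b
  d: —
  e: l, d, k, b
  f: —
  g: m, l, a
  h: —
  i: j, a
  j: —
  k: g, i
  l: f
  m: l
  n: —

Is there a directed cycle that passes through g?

No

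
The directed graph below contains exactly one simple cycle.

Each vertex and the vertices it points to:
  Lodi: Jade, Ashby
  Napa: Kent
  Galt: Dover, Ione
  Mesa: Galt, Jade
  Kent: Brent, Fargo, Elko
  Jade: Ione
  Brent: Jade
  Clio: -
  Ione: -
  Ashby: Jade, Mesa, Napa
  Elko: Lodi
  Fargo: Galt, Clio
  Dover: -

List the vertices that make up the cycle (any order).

DFS with gray/black marking from Ashby:
Ashby gray
  Jade gray
    Ione gray
    Ione black
  Jade black
  Mesa gray
    Galt gray
      Dover gray
      Dover black
      Galt→Ione: Ione black — skip
    Galt black
    Mesa→Jade: Jade black — skip
  Mesa black
  Napa gray
    Kent gray
      Brent gray
        Brent→Jade: Jade black — skip
      Brent black
      Fargo gray
        Fargo→Galt: Galt black — skip
        Clio gray
        Clio black
      Fargo black
      Elko gray
        Lodi gray
          Lodi→Jade: Jade black — skip
          Lodi→Ashby: Ashby is gray → back edge
Back edge closes the cycle Ashby → Napa → Kent → Elko → Lodi → Ashby; its vertices are {Elko, Kent, Lodi, Napa, Ashby}.

Elko, Kent, Lodi, Napa, Ashby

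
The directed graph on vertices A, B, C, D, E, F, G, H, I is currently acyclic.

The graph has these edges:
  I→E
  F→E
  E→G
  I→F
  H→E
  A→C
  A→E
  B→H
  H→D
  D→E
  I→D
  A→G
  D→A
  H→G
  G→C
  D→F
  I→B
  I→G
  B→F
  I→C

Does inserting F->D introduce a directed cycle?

Yes

Adding F→D creates a cycle iff D can already reach F.
Path from D: D → F.
So D → … → F → D is a cycle.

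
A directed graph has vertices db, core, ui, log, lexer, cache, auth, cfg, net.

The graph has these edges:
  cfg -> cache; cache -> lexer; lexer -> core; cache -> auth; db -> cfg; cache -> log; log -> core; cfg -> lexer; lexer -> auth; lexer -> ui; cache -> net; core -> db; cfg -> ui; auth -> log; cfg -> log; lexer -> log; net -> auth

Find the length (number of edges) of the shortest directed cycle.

For each vertex v, BFS finds the shortest path from v back to v.
The shortest such closed walk is db → cfg → log → core → db, length 4.

4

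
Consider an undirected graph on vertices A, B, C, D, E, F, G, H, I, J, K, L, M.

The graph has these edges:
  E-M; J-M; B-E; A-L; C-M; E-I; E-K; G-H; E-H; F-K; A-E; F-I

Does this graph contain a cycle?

DFS, tracking each vertex's parent; an edge to a visited non-parent vertex closes a cycle.
Start from L:
visit L (parent –)
  visit A (parent L)
    visit E (parent A)
      visit I (parent E)
        visit F (parent I)
          F–I: parent, skip
          visit K (parent F)
            K–F: parent, skip
            K–E: E visited and ≠ parent → cycle
Cycle: E – I – F – K – E.

Yes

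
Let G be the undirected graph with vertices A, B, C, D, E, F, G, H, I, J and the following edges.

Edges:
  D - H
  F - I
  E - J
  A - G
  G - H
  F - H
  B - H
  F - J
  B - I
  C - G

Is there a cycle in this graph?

DFS, tracking each vertex's parent; an edge to a visited non-parent vertex closes a cycle.
Start from B:
visit B (parent –)
  visit I (parent B)
    I–B: parent, skip
    visit F (parent I)
      F–I: parent, skip
      visit J (parent F)
        J–F: parent, skip
        visit E (parent J)
          E–J: parent, skip
      visit H (parent F)
        visit D (parent H)
          D–H: parent, skip
        H–B: B visited and ≠ parent → cycle
Cycle: B – I – F – H – B.

Yes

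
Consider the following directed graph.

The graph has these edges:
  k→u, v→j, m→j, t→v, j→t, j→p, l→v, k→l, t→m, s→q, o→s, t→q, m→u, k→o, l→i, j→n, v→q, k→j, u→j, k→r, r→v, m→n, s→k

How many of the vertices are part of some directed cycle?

A vertex is on a directed cycle iff it belongs to a strongly connected component of size ≥ 2 (or has a self-loop).
The vertices on cycles are {j, k, m, o, s, t, u, v} — 8 in total.

8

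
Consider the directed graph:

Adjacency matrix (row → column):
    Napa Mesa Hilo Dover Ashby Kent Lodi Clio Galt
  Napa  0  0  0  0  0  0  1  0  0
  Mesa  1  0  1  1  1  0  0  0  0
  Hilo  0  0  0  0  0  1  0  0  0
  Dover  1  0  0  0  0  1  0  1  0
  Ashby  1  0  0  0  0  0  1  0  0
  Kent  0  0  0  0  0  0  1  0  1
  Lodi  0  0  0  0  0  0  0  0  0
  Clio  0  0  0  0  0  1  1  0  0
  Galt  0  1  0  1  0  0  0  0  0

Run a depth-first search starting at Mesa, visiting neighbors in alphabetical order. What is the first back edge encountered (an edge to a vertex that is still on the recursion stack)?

DFS from Mesa (visiting neighbors in alphabetical order); mark gray on enter, black on exit:
Mesa gray
  Ashby gray
    Lodi gray
    Lodi black
    Napa gray
      Napa→Lodi: Lodi black — skip
    Napa black
  Ashby black
  Dover gray
    Clio gray
      Kent gray
        Galt gray
          Galt→Dover: Dover is gray → back edge
First back edge: Galt → Dover.

Galt→Dover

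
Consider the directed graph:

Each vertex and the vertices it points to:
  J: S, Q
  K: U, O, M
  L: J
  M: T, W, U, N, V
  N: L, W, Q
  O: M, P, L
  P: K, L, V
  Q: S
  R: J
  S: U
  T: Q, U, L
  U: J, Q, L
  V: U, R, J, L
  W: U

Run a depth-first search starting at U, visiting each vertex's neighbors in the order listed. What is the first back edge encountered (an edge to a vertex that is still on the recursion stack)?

DFS from U (visiting each vertex's neighbors in the order listed); mark gray on enter, black on exit:
U gray
  J gray
    S gray
      S→U: U is gray → back edge
First back edge: S → U.

S->U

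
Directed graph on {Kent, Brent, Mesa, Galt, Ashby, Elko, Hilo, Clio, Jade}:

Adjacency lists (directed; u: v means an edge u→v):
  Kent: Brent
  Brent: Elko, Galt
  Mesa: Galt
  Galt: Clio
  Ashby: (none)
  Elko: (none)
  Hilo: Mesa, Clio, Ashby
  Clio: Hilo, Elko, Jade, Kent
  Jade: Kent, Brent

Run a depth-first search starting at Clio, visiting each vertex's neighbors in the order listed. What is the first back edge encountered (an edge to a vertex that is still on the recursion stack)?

Galt->Clio

DFS from Clio (visiting each vertex's neighbors in the order listed); mark gray on enter, black on exit:
Clio gray
  Hilo gray
    Mesa gray
      Galt gray
        Galt→Clio: Clio is gray → back edge
First back edge: Galt → Clio.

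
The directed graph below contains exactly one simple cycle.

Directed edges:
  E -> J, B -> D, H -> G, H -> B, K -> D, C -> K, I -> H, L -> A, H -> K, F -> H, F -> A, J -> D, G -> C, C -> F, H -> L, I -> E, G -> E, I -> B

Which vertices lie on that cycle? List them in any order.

DFS with gray/black marking from H:
H gray
  G gray
    E gray
      J gray
        D gray
        D black
      J black
    E black
    C gray
      F gray
        A gray
        A black
        F→H: H is gray → back edge
Back edge closes the cycle H → G → C → F → H; its vertices are {C, F, G, H}.

C, F, G, H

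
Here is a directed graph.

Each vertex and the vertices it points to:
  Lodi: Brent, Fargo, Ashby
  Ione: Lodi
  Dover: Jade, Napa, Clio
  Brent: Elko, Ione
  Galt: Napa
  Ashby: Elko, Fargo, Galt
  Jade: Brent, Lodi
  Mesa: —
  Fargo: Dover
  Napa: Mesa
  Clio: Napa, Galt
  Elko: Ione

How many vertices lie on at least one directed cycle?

A vertex is on a directed cycle iff it belongs to a strongly connected component of size ≥ 2 (or has a self-loop).
The vertices on cycles are {Elko, Ione, Jade, Lodi, Ashby, Brent, Dover, Fargo} — 8 in total.

8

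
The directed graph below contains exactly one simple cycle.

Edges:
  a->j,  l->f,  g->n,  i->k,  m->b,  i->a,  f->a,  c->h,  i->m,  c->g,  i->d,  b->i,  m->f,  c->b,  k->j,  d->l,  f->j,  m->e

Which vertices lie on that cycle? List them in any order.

b, i, m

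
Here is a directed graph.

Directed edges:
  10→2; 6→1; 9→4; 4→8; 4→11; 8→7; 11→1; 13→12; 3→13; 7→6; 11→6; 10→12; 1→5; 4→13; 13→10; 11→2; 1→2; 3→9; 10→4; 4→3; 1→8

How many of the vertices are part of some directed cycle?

9

A vertex is on a directed cycle iff it belongs to a strongly connected component of size ≥ 2 (or has a self-loop).
The vertices on cycles are {1, 3, 4, 6, 7, 8, 9, 10, 13} — 9 in total.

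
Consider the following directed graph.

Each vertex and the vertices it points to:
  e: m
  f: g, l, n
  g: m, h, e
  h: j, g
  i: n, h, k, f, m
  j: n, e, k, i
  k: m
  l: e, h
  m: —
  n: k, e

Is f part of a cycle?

Yes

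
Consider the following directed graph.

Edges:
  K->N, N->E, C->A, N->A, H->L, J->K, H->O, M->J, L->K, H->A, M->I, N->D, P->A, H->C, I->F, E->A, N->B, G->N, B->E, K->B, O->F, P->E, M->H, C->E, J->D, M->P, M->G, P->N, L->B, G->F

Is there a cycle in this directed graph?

DFS with white/gray/black marking, starting from M:
M gray
  P gray
    E gray
      A gray
      A black
    E black
    P→A: A black — skip
    N gray
      N→E: E black — skip
      N→A: A black — skip
      B gray
        B→E: E black — skip
      B black
      D gray
      D black
    N black
  P black
  G gray
    G→N: N black — skip
    F gray
    F black
  G black
  H gray
    O gray
      O→F: F black — skip
    O black
    C gray
      C→A: A black — skip
      C→E: E black — skip
    C black
    L gray
      L→B: B black — skip
      K gray
        K→N: N black — skip
        K→B: B black — skip
      K black
    L black
    H→A: A black — skip
  H black
  J gray
    J→D: D black — skip
    J→K: K black — skip
  J black
  I gray
    I→F: F black — skip
  I black
M black
Every edge goes to a white or black vertex — no back edge, so the graph is acyclic.

No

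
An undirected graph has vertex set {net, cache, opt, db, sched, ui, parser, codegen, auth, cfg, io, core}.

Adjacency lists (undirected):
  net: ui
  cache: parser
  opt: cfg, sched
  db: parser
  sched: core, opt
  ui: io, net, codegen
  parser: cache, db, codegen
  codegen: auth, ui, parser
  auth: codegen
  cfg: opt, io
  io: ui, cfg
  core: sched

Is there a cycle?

No

DFS, tracking each vertex's parent; an edge to a visited non-parent vertex closes a cycle.
Start from core:
visit core (parent –)
  visit sched (parent core)
    sched–core: parent, skip
    visit opt (parent sched)
      visit cfg (parent opt)
        cfg–opt: parent, skip
        visit io (parent cfg)
          visit ui (parent io)
            ui–io: parent, skip
            visit net (parent ui)
              net–ui: parent, skip
            visit codegen (parent ui)
              visit auth (parent codegen)
                auth–codegen: parent, skip
              codegen–ui: parent, skip
              visit parser (parent codegen)
                visit cache (parent parser)
                  cache–parser: parent, skip
                visit db (parent parser)
                  db–parser: parent, skip
                parser–codegen: parent, skip
          io–cfg: parent, skip
      opt–sched: parent, skip
No non-parent visited neighbor found — the graph is a forest.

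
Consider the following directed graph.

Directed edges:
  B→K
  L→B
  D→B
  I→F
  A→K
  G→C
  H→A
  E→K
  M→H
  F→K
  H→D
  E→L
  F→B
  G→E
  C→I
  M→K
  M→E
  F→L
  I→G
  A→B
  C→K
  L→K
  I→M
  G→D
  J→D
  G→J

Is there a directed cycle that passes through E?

No

E lies on a cycle iff there is a path from E back to itself.
Exploring from E, it never reaches itself; equivalently, its strongly connected component is a singleton.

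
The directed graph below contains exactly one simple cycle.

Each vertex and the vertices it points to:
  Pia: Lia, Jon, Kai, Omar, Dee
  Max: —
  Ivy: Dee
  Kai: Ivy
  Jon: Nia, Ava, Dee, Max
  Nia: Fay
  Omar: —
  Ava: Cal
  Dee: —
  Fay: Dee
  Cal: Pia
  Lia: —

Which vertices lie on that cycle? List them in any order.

DFS with gray/black marking from Pia:
Pia gray
  Lia gray
  Lia black
  Jon gray
    Nia gray
      Fay gray
        Dee gray
        Dee black
      Fay black
    Nia black
    Ava gray
      Cal gray
        Cal→Pia: Pia is gray → back edge
Back edge closes the cycle Pia → Jon → Ava → Cal → Pia; its vertices are {Ava, Cal, Jon, Pia}.

Ava, Cal, Jon, Pia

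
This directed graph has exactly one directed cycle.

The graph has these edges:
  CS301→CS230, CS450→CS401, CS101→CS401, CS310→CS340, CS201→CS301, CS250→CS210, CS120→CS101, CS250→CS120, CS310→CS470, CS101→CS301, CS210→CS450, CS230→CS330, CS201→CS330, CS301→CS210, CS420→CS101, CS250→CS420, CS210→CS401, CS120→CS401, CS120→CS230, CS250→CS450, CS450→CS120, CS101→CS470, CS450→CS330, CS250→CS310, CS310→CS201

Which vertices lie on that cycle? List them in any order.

DFS with gray/black marking from CS450:
CS450 gray
  CS120 gray
    CS101 gray
      CS470 gray
      CS470 black
      CS301 gray
        CS230 gray
          CS330 gray
          CS330 black
        CS230 black
        CS210 gray
          CS401 gray
          CS401 black
          CS210→CS450: CS450 is gray → back edge
Back edge closes the cycle CS450 → CS120 → CS101 → CS301 → CS210 → CS450; its vertices are {CS101, CS120, CS210, CS301, CS450}.

CS101, CS120, CS210, CS301, CS450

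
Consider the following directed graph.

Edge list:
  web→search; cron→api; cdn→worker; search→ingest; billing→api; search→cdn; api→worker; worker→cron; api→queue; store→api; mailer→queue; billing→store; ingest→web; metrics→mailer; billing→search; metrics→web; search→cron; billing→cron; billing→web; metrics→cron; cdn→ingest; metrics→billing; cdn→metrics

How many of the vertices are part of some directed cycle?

A vertex is on a directed cycle iff it belongs to a strongly connected component of size ≥ 2 (or has a self-loop).
The vertices on cycles are {api, cdn, web, cron, ingest, search, worker, billing, metrics} — 9 in total.

9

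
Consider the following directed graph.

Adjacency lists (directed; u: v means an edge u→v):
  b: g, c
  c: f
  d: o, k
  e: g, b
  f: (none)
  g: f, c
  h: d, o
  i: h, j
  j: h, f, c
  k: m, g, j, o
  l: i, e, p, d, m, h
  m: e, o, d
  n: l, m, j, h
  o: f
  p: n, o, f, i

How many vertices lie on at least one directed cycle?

8

A vertex is on a directed cycle iff it belongs to a strongly connected component of size ≥ 2 (or has a self-loop).
The vertices on cycles are {d, h, j, k, l, m, n, p} — 8 in total.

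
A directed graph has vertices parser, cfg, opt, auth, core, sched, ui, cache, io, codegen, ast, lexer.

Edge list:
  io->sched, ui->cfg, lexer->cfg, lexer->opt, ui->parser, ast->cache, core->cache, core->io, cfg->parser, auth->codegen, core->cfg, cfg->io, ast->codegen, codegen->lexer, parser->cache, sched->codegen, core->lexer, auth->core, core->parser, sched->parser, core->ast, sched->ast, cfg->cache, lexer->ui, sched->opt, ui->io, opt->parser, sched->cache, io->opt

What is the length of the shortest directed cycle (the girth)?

5

For each vertex v, BFS finds the shortest path from v back to v.
The shortest such closed walk is codegen → lexer → cfg → io → sched → codegen, length 5.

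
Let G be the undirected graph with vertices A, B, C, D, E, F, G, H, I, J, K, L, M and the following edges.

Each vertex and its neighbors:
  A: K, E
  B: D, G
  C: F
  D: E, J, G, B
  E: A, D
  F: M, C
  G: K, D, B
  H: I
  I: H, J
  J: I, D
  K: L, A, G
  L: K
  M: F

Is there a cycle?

Yes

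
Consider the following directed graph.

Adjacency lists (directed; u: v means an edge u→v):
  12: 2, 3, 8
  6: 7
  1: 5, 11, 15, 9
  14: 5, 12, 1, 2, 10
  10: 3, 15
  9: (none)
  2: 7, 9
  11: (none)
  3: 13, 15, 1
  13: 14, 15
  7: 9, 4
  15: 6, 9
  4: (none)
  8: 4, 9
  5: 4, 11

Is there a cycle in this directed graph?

Yes

DFS with white/gray/black marking, starting from 11:
11 gray
11 black
12 gray
  2 gray
    7 gray
      9 gray
      9 black
      4 gray
      4 black
    7 black
    2→9: 9 black — skip
  2 black
  3 gray
    13 gray
      14 gray
        5 gray
          5→4: 4 black — skip
          5→11: 11 black — skip
        5 black
        14→12: 12 is gray → back edge
Back edge found, so a cycle exists: 12 → 3 → 13 → 14 → 12.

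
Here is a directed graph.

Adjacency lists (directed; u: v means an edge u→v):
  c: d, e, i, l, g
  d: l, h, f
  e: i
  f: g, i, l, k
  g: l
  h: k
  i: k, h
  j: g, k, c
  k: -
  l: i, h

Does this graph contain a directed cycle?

No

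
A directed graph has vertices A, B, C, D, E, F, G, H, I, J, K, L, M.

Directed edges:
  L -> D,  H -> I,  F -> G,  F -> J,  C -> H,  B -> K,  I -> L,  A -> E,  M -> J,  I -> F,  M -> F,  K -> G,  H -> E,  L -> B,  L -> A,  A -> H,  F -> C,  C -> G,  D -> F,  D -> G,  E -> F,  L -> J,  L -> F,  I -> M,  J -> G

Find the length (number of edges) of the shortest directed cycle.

For each vertex v, BFS finds the shortest path from v back to v.
The shortest such closed walk is I → L → A → H → I, length 4.

4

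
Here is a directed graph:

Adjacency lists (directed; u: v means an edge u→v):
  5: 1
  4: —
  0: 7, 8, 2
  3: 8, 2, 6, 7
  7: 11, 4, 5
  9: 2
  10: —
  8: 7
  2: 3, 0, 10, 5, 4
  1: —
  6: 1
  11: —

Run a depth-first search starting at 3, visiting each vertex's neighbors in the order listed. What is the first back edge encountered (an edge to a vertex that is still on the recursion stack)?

DFS from 3 (visiting each vertex's neighbors in the order listed); mark gray on enter, black on exit:
3 gray
  8 gray
    7 gray
      11 gray
      11 black
      4 gray
      4 black
      5 gray
        1 gray
        1 black
      5 black
    7 black
  8 black
  2 gray
    2→3: 3 is gray → back edge
First back edge: 2 → 3.

2->3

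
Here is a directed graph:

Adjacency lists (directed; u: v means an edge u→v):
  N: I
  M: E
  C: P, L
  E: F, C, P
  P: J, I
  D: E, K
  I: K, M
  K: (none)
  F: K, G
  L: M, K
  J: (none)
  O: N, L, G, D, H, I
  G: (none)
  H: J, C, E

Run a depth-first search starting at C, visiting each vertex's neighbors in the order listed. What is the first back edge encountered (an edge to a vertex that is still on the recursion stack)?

E→C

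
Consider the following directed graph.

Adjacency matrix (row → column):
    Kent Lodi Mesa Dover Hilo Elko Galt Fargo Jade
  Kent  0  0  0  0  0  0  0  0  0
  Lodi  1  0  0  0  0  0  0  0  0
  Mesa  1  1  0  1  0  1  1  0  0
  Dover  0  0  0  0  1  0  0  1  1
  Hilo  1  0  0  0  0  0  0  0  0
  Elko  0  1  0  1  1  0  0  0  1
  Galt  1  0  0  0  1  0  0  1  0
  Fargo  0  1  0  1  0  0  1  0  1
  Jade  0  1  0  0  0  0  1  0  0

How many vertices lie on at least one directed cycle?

4

A vertex is on a directed cycle iff it belongs to a strongly connected component of size ≥ 2 (or has a self-loop).
The vertices on cycles are {Galt, Jade, Dover, Fargo} — 4 in total.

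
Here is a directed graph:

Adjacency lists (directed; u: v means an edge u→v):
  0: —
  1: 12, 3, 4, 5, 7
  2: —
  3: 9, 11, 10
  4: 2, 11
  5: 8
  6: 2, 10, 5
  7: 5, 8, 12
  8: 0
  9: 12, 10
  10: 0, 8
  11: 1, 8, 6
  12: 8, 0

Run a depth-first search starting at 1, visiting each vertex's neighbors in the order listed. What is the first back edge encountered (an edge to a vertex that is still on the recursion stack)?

11→1

DFS from 1 (visiting each vertex's neighbors in the order listed); mark gray on enter, black on exit:
1 gray
  12 gray
    8 gray
      0 gray
      0 black
    8 black
    12→0: 0 black — skip
  12 black
  3 gray
    9 gray
      9→12: 12 black — skip
      10 gray
        10→0: 0 black — skip
        10→8: 8 black — skip
      10 black
    9 black
    11 gray
      11→1: 1 is gray → back edge
First back edge: 11 → 1.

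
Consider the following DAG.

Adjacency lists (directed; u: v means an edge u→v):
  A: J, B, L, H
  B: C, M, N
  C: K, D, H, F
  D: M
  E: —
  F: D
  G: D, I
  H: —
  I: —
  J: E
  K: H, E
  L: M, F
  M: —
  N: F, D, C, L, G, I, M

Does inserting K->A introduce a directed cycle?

Adding K→A creates a cycle iff A can already reach K.
Path from A: A → B → C → K.
So A → … → K → A is a cycle.

Yes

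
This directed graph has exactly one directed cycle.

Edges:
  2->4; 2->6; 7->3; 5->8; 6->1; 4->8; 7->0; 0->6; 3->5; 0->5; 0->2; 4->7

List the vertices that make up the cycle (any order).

0, 2, 4, 7

DFS with gray/black marking from 7:
7 gray
  0 gray
    2 gray
      6 gray
        1 gray
        1 black
      6 black
      4 gray
        8 gray
        8 black
        4→7: 7 is gray → back edge
Back edge closes the cycle 7 → 0 → 2 → 4 → 7; its vertices are {0, 2, 4, 7}.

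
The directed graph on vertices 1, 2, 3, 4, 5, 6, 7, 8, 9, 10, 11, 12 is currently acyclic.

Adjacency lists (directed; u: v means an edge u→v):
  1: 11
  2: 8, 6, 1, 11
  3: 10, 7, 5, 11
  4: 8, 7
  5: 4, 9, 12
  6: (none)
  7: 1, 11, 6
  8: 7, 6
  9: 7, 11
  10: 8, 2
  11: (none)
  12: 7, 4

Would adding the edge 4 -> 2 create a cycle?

No

Adding 4→2 creates a cycle iff 2 can already reach 4.
Explore from 2: no path reaches 4. The graph stays acyclic.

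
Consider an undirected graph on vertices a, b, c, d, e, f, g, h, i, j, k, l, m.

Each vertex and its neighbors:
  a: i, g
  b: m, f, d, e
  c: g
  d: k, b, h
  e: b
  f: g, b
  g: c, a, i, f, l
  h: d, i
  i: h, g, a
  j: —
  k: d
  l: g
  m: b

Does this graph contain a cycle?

Yes

DFS, tracking each vertex's parent; an edge to a visited non-parent vertex closes a cycle.
Start from l:
visit l (parent –)
  visit g (parent l)
    visit c (parent g)
      c–g: parent, skip
    visit a (parent g)
      visit i (parent a)
        visit h (parent i)
          visit d (parent h)
            visit k (parent d)
              k–d: parent, skip
            visit b (parent d)
              visit m (parent b)
                m–b: parent, skip
              visit f (parent b)
                f–g: g visited and ≠ parent → cycle
Cycle: g – a – i – h – d – b – f – g.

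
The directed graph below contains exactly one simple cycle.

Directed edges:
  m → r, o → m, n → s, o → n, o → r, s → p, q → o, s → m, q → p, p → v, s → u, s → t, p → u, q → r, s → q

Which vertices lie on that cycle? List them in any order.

n, o, q, s

DFS with gray/black marking from s:
s gray
  p gray
    v gray
    v black
    u gray
    u black
  p black
  s→u: u black — skip
  t gray
  t black
  q gray
    q→p: p black — skip
    o gray
      n gray
        n→s: s is gray → back edge
Back edge closes the cycle s → q → o → n → s; its vertices are {n, o, q, s}.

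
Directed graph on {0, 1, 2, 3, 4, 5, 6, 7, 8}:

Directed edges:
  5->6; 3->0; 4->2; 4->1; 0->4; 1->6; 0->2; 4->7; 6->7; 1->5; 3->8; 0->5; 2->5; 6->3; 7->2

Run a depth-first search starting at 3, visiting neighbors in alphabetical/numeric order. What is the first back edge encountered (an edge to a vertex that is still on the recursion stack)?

DFS from 3 (visiting neighbors in alphabetical/numeric order); mark gray on enter, black on exit:
3 gray
  0 gray
    2 gray
      5 gray
        6 gray
          6→3: 3 is gray → back edge
First back edge: 6 → 3.

6->3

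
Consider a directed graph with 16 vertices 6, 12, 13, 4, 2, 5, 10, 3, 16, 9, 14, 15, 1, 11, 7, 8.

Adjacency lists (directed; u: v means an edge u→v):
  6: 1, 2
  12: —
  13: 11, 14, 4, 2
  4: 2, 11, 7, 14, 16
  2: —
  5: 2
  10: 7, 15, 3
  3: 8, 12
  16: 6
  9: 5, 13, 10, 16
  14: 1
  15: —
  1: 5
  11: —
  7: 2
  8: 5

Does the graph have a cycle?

DFS with white/gray/black marking, starting from 13:
13 gray
  11 gray
  11 black
  14 gray
    1 gray
      5 gray
        2 gray
        2 black
      5 black
    1 black
  14 black
  4 gray
    4→2: 2 black — skip
    4→11: 11 black — skip
    7 gray
      7→2: 2 black — skip
    7 black
    4→14: 14 black — skip
    16 gray
      6 gray
        6→1: 1 black — skip
        6→2: 2 black — skip
      6 black
    16 black
  4 black
  13→2: 2 black — skip
13 black
12 gray
12 black
10 gray
  10→7: 7 black — skip
  15 gray
  15 black
  3 gray
    8 gray
      8→5: 5 black — skip
    8 black
    3→12: 12 black — skip
  3 black
10 black
9 gray
  9→5: 5 black — skip
  9→13: 13 black — skip
  9→10: 10 black — skip
  9→16: 16 black — skip
9 black
Every edge goes to a white or black vertex — no back edge, so the graph is acyclic.

No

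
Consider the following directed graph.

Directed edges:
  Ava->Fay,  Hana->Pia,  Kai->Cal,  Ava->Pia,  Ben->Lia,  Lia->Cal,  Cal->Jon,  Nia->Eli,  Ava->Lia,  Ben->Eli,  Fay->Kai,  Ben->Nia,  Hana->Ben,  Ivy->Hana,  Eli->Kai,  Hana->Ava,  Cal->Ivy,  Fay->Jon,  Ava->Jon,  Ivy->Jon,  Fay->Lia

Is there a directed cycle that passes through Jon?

Jon lies on a cycle iff there is a path from Jon back to itself.
Exploring from Jon, it never reaches itself; equivalently, its strongly connected component is a singleton.

No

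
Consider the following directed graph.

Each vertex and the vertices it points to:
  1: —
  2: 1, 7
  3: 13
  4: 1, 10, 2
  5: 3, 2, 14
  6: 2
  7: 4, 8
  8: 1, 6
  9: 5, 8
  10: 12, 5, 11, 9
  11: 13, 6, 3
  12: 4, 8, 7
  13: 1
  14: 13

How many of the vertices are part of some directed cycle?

10

A vertex is on a directed cycle iff it belongs to a strongly connected component of size ≥ 2 (or has a self-loop).
The vertices on cycles are {2, 4, 5, 6, 7, 8, 9, 10, 11, 12} — 10 in total.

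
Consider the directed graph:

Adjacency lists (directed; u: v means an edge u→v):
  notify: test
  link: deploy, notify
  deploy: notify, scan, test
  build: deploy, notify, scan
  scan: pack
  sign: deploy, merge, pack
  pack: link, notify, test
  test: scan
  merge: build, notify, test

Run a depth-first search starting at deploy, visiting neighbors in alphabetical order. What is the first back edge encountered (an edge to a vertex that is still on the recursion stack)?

link->deploy

DFS from deploy (visiting neighbors in alphabetical order); mark gray on enter, black on exit:
deploy gray
  notify gray
    test gray
      scan gray
        pack gray
          link gray
            link→deploy: deploy is gray → back edge
First back edge: link → deploy.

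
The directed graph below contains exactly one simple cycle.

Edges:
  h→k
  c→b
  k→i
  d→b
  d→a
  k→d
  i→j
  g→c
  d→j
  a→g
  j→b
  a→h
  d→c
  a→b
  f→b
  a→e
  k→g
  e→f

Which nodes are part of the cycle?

DFS with gray/black marking from a:
a gray
  b gray
  b black
  g gray
    c gray
      c→b: b black — skip
    c black
  g black
  e gray
    f gray
      f→b: b black — skip
    f black
  e black
  h gray
    k gray
      k→g: g black — skip
      i gray
        j gray
          j→b: b black — skip
        j black
      i black
      d gray
        d→a: a is gray → back edge
Back edge closes the cycle a → h → k → d → a; its vertices are {a, d, h, k}.

a, d, h, k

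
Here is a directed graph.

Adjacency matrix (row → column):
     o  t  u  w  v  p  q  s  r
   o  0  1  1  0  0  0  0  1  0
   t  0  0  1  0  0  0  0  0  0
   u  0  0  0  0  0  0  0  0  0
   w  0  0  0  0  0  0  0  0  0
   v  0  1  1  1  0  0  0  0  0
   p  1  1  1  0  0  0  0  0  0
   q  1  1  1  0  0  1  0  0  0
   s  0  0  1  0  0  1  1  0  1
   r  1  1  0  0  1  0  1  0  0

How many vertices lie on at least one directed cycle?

A vertex is on a directed cycle iff it belongs to a strongly connected component of size ≥ 2 (or has a self-loop).
The vertices on cycles are {o, p, q, r, s} — 5 in total.

5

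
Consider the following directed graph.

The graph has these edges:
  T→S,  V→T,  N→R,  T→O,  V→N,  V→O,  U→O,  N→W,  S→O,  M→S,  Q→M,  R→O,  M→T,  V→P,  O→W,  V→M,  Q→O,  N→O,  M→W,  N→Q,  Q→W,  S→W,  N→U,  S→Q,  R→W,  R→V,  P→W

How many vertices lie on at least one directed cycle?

7

A vertex is on a directed cycle iff it belongs to a strongly connected component of size ≥ 2 (or has a self-loop).
The vertices on cycles are {M, N, Q, R, S, T, V} — 7 in total.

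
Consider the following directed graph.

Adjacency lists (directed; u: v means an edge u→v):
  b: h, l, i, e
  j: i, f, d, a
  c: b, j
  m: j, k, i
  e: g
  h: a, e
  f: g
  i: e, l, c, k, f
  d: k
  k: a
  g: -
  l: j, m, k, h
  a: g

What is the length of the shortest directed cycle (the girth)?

For each vertex v, BFS finds the shortest path from v back to v.
The shortest such closed walk is c → j → i → c, length 3.

3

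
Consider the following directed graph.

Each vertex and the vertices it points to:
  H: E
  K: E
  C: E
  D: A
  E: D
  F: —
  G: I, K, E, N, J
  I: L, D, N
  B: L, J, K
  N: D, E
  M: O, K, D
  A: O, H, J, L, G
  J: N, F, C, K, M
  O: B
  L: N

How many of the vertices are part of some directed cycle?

14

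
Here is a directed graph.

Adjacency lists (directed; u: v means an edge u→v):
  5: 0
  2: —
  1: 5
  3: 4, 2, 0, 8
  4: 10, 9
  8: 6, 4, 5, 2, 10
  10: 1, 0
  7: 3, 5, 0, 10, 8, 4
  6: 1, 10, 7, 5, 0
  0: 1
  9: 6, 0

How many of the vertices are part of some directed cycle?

9

A vertex is on a directed cycle iff it belongs to a strongly connected component of size ≥ 2 (or has a self-loop).
The vertices on cycles are {0, 1, 3, 4, 5, 6, 7, 8, 9} — 9 in total.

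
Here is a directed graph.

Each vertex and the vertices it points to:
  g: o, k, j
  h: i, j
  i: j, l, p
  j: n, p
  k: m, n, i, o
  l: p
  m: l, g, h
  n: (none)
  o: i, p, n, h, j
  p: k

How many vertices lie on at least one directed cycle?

9

A vertex is on a directed cycle iff it belongs to a strongly connected component of size ≥ 2 (or has a self-loop).
The vertices on cycles are {g, h, i, j, k, l, m, o, p} — 9 in total.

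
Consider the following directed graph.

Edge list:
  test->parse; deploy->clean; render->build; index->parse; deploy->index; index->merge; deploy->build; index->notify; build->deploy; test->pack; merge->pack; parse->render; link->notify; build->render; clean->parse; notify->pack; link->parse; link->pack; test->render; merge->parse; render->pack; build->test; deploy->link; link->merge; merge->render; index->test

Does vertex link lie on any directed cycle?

link is on a cycle iff link can reach itself via ≥1 edge.
link → merge → render → build → deploy → link — yes.

Yes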